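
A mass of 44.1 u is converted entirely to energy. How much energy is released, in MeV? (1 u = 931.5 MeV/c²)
E = mc² = 41080 MeV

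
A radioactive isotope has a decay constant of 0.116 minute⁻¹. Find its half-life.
t½ = ln(2)/λ = 5.975 minutes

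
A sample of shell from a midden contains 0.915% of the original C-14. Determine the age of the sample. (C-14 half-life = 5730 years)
Age = t½ × log₂(1/ratio) = 38800 years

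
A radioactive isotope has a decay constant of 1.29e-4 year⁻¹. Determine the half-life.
t½ = ln(2)/λ = 5373 years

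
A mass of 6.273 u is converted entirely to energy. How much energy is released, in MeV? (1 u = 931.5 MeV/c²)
E = mc² = 5843 MeV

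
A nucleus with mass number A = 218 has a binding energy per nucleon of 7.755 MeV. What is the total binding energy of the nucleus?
B.E. = 7.755 × 218 = 1691 MeV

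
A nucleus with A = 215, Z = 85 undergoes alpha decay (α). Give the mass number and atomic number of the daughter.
Daughter: A = 211, Z = 83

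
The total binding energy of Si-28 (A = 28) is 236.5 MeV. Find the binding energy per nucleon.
B.E./A = 236.5/28 = 8.446 MeV/nucleon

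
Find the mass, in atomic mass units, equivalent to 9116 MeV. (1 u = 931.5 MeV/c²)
m = E/c² = 9.786 u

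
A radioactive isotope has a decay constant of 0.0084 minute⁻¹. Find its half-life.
t½ = ln(2)/λ = 82.52 minutes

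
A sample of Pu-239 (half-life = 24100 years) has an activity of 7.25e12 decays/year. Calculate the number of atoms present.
N = A/λ = 2.521e17 atoms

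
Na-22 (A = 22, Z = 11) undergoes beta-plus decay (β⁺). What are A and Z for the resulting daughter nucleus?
Daughter: A = 22, Z = 10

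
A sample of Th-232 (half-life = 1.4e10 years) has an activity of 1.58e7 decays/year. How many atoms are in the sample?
N = A/λ = 3.191e17 atoms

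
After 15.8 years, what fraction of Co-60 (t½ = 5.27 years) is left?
N/N₀ = (1/2)^(t/t½) = 0.1252 = 12.5%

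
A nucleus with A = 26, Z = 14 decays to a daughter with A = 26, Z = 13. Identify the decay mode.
ΔA = 0, ΔZ = -1 ⇒ beta-plus decay (β⁺) or electron capture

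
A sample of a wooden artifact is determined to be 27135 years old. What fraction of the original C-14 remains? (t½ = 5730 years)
N/N₀ = (1/2)^(t/t½) = 0.03754 = 3.75%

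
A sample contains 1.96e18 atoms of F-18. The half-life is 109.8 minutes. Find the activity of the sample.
A = λN = 1.237e16 decays/minute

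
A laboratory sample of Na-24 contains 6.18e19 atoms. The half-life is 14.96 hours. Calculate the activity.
A = λN = 2.863e18 decays/hour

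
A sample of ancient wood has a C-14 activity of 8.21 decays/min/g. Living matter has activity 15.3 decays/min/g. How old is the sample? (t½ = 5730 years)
Age = t½ × log₂(A₀/A) = 5146 years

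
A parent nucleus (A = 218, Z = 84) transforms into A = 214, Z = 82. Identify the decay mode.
ΔA = -4, ΔZ = -2 ⇒ alpha decay (α)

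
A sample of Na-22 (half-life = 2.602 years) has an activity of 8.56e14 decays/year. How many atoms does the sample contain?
N = A/λ = 3.213e15 atoms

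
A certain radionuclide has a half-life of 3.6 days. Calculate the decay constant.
λ = ln(2)/t½ = 0.1925 day⁻¹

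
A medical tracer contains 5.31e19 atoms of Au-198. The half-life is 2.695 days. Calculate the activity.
A = λN = 1.366e19 decays/day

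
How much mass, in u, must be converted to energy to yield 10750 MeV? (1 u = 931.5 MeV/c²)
m = E/c² = 11.54 u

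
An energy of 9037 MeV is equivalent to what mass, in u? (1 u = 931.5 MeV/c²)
m = E/c² = 9.702 u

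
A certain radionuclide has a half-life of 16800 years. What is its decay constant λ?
λ = ln(2)/t½ = 4.126e-5 year⁻¹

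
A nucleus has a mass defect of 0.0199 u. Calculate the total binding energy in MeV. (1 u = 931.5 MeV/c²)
B.E. = Δm × 931.5 = 18.54 MeV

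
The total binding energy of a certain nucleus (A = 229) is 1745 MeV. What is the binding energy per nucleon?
B.E./A = 1745/229 = 7.62 MeV/nucleon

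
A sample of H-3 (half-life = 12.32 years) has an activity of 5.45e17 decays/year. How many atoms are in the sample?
N = A/λ = 9.687e18 atoms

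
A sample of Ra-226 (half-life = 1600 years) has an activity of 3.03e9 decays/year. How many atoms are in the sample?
N = A/λ = 6.994e12 atoms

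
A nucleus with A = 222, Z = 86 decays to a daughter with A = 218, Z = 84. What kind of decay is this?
ΔA = -4, ΔZ = -2 ⇒ alpha decay (α)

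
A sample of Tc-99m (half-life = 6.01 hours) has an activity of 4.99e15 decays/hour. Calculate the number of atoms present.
N = A/λ = 4.327e16 atoms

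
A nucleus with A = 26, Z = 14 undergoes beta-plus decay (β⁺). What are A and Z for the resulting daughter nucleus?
Daughter: A = 26, Z = 13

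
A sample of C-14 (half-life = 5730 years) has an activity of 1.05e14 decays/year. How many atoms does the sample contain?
N = A/λ = 8.68e17 atoms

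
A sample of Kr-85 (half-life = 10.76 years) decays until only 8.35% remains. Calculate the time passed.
t = t½ × log₂(N₀/N) = 38.54 years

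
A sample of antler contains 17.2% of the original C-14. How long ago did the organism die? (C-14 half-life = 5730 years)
Age = t½ × log₂(1/ratio) = 14550 years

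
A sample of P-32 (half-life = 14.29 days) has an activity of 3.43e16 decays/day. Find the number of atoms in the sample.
N = A/λ = 7.071e17 atoms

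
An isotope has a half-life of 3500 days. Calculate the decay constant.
λ = ln(2)/t½ = 1.98e-4 day⁻¹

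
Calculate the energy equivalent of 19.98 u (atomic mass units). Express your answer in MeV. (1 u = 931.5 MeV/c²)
E = mc² = 18610 MeV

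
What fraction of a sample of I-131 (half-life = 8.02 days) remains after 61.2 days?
N/N₀ = (1/2)^(t/t½) = 0.005045 = 0.505%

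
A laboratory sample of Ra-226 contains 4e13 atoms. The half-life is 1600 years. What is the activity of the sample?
A = λN = 1.733e10 decays/year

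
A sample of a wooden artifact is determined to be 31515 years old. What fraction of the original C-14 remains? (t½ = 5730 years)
N/N₀ = (1/2)^(t/t½) = 0.0221 = 2.21%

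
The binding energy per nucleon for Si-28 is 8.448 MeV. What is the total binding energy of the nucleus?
B.E. = 8.448 × 28 = 236.5 MeV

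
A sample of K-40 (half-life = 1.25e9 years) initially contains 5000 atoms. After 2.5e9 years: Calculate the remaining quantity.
N = N₀(1/2)^(t/t½) = 1250 atoms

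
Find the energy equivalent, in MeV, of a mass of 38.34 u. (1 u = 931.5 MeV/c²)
E = mc² = 35710 MeV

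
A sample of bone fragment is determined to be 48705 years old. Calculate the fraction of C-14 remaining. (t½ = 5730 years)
N/N₀ = (1/2)^(t/t½) = 0.002762 = 0.276%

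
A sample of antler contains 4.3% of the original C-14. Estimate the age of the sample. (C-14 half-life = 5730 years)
Age = t½ × log₂(1/ratio) = 26010 years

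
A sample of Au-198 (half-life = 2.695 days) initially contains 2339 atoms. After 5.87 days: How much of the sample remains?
N = N₀(1/2)^(t/t½) = 516.8 atoms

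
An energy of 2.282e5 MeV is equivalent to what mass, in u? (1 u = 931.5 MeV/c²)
m = E/c² = 245 u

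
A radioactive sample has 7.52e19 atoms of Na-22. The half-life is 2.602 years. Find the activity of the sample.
A = λN = 2.003e19 decays/year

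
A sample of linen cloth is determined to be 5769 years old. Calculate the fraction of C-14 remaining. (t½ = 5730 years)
N/N₀ = (1/2)^(t/t½) = 0.4976 = 49.8%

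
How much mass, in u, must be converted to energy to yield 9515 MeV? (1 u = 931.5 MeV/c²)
m = E/c² = 10.21 u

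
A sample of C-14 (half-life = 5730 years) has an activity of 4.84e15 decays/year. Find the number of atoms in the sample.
N = A/λ = 4.001e19 atoms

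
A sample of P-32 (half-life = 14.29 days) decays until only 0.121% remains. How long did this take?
t = t½ × log₂(N₀/N) = 138.5 days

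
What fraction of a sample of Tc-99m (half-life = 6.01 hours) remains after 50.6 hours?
N/N₀ = (1/2)^(t/t½) = 0.002921 = 0.292%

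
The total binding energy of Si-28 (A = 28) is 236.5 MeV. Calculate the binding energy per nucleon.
B.E./A = 236.5/28 = 8.446 MeV/nucleon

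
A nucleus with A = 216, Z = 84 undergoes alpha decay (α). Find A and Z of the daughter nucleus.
Daughter: A = 212, Z = 82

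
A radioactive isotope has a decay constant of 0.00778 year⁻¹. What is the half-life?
t½ = ln(2)/λ = 89.09 years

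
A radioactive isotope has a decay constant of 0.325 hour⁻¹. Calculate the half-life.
t½ = ln(2)/λ = 2.133 hours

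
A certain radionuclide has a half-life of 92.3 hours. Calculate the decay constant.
λ = ln(2)/t½ = 0.00751 hour⁻¹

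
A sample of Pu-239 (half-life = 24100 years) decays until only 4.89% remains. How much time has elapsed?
t = t½ × log₂(N₀/N) = 1.049e5 years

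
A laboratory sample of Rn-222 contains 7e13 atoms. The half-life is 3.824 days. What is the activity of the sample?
A = λN = 1.269e13 decays/day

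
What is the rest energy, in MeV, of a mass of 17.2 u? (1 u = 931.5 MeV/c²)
E = mc² = 16020 MeV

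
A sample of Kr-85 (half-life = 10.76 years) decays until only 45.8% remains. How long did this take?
t = t½ × log₂(N₀/N) = 12.12 years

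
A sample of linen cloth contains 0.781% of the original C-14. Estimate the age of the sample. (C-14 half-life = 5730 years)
Age = t½ × log₂(1/ratio) = 40110 years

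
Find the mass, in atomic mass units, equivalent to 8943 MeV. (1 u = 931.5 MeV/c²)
m = E/c² = 9.601 u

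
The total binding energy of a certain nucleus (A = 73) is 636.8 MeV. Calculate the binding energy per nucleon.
B.E./A = 636.8/73 = 8.723 MeV/nucleon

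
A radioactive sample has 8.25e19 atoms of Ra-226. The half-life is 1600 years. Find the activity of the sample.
A = λN = 3.574e16 decays/year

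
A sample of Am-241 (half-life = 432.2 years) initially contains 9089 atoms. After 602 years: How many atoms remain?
N = N₀(1/2)^(t/t½) = 3461 atoms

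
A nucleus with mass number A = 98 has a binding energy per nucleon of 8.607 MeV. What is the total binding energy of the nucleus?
B.E. = 8.607 × 98 = 843.5 MeV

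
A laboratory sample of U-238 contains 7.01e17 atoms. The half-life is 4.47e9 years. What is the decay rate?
A = λN = 1.087e8 decays/year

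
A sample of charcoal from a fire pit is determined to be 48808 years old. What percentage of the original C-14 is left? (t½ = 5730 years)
N/N₀ = (1/2)^(t/t½) = 0.002728 = 0.273%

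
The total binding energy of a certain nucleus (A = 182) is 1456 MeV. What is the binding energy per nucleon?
B.E./A = 1456/182 = 8 MeV/nucleon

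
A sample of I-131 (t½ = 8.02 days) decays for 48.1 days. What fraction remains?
N/N₀ = (1/2)^(t/t½) = 0.01565 = 1.57%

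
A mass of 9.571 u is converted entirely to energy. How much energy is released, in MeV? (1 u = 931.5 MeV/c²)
E = mc² = 8915 MeV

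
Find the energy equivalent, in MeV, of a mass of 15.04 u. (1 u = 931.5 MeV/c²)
E = mc² = 14010 MeV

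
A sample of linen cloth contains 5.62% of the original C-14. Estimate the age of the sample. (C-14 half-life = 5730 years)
Age = t½ × log₂(1/ratio) = 23800 years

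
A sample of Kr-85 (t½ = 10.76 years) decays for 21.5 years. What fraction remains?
N/N₀ = (1/2)^(t/t½) = 0.2503 = 25%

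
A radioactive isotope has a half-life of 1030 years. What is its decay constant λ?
λ = ln(2)/t½ = 6.73e-4 year⁻¹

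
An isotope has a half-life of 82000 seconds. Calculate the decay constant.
λ = ln(2)/t½ = 8.453e-6 second⁻¹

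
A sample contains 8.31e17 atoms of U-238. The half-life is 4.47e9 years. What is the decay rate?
A = λN = 1.289e8 decays/year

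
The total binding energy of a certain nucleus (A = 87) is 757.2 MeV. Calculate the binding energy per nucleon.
B.E./A = 757.2/87 = 8.703 MeV/nucleon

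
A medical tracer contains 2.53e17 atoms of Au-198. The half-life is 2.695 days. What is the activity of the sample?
A = λN = 6.507e16 decays/day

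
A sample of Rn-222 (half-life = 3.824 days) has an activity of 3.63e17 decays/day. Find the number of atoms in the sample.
N = A/λ = 2.003e18 atoms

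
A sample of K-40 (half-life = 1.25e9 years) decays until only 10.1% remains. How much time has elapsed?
t = t½ × log₂(N₀/N) = 4.134e9 years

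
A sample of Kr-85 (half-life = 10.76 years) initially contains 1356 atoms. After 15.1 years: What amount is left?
N = N₀(1/2)^(t/t½) = 512.6 atoms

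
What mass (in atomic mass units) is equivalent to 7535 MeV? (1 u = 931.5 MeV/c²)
m = E/c² = 8.089 u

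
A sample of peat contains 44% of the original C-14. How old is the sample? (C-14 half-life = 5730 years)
Age = t½ × log₂(1/ratio) = 6787 years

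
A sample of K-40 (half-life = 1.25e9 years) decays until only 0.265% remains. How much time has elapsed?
t = t½ × log₂(N₀/N) = 1.07e10 years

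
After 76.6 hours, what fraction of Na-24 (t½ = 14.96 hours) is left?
N/N₀ = (1/2)^(t/t½) = 0.02875 = 2.87%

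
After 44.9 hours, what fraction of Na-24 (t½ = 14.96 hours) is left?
N/N₀ = (1/2)^(t/t½) = 0.1249 = 12.5%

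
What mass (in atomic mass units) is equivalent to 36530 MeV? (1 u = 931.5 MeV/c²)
m = E/c² = 39.22 u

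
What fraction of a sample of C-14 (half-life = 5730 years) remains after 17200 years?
N/N₀ = (1/2)^(t/t½) = 0.1248 = 12.5%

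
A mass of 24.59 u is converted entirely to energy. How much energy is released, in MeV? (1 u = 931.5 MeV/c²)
E = mc² = 22910 MeV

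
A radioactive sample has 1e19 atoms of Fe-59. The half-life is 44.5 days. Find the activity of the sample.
A = λN = 1.558e17 decays/day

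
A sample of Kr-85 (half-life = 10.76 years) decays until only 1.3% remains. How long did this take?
t = t½ × log₂(N₀/N) = 67.42 years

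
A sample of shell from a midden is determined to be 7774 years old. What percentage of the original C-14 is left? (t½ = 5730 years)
N/N₀ = (1/2)^(t/t½) = 0.3905 = 39%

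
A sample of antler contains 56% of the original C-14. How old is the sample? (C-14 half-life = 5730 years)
Age = t½ × log₂(1/ratio) = 4793 years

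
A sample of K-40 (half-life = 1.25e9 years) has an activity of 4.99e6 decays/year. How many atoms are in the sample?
N = A/λ = 8.999e15 atoms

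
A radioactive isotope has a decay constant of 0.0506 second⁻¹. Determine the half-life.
t½ = ln(2)/λ = 13.7 seconds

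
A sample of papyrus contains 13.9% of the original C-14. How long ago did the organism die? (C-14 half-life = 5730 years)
Age = t½ × log₂(1/ratio) = 16310 years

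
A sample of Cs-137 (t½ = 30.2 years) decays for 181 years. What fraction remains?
N/N₀ = (1/2)^(t/t½) = 0.0157 = 1.57%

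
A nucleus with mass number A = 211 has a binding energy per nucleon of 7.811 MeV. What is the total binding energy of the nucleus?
B.E. = 7.811 × 211 = 1648 MeV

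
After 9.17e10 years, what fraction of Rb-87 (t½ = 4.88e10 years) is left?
N/N₀ = (1/2)^(t/t½) = 0.2719 = 27.2%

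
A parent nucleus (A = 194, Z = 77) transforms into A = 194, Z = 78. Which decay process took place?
ΔA = 0, ΔZ = +1 ⇒ beta-minus decay (β⁻)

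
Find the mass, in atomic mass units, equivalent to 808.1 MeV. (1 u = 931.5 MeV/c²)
m = E/c² = 0.8675 u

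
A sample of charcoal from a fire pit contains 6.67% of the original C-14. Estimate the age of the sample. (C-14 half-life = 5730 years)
Age = t½ × log₂(1/ratio) = 22380 years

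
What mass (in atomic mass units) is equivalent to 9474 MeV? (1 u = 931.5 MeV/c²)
m = E/c² = 10.17 u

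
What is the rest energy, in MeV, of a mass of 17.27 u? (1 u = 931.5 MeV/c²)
E = mc² = 16090 MeV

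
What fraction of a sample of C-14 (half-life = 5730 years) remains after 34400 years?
N/N₀ = (1/2)^(t/t½) = 0.01559 = 1.56%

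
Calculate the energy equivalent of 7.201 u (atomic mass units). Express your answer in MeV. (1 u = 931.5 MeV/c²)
E = mc² = 6708 MeV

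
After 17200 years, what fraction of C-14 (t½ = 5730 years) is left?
N/N₀ = (1/2)^(t/t½) = 0.1248 = 12.5%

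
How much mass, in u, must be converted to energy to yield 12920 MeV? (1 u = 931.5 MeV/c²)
m = E/c² = 13.87 u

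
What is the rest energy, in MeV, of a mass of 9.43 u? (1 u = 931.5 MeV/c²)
E = mc² = 8784 MeV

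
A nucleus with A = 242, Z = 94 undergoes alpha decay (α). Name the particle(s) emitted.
α particle = ⁴₂He (2 protons + 2 neutrons)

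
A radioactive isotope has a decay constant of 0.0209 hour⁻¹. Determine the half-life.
t½ = ln(2)/λ = 33.16 hours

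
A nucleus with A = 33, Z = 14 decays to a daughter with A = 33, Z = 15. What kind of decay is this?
ΔA = 0, ΔZ = +1 ⇒ beta-minus decay (β⁻)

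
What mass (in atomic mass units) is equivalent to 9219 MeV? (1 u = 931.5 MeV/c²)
m = E/c² = 9.897 u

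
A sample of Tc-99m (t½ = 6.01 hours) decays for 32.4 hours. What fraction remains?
N/N₀ = (1/2)^(t/t½) = 0.02383 = 2.38%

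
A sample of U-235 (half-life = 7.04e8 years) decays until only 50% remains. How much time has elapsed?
t = t½ × log₂(N₀/N) = 7.04e8 years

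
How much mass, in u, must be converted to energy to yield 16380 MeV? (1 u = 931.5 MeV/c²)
m = E/c² = 17.58 u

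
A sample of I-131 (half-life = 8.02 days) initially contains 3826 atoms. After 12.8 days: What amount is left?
N = N₀(1/2)^(t/t½) = 1266 atoms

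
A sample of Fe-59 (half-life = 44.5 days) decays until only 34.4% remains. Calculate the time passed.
t = t½ × log₂(N₀/N) = 68.51 days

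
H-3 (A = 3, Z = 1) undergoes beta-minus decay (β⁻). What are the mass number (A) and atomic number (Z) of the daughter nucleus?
Daughter: A = 3, Z = 2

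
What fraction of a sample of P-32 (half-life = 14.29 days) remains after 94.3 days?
N/N₀ = (1/2)^(t/t½) = 0.01032 = 1.03%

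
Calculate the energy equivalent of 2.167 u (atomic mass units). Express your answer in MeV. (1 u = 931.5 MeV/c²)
E = mc² = 2019 MeV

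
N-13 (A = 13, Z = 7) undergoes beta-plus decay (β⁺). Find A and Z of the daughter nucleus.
Daughter: A = 13, Z = 6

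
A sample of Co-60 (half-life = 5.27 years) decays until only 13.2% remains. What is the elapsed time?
t = t½ × log₂(N₀/N) = 15.4 years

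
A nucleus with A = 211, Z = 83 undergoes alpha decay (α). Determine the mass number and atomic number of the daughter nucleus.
Daughter: A = 207, Z = 81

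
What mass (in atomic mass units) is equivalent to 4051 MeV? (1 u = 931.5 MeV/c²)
m = E/c² = 4.349 u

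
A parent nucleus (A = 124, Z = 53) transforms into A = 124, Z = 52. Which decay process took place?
ΔA = 0, ΔZ = -1 ⇒ beta-plus decay (β⁺) or electron capture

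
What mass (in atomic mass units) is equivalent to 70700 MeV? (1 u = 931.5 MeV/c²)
m = E/c² = 75.9 u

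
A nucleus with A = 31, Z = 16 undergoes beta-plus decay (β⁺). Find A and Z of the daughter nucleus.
Daughter: A = 31, Z = 15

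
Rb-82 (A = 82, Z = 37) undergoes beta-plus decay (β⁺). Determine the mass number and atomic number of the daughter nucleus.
Daughter: A = 82, Z = 36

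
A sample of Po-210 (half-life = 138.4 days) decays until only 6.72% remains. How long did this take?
t = t½ × log₂(N₀/N) = 539.1 days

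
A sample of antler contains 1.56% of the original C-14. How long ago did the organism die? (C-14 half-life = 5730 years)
Age = t½ × log₂(1/ratio) = 34390 years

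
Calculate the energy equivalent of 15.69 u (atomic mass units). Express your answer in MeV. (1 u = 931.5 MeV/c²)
E = mc² = 14620 MeV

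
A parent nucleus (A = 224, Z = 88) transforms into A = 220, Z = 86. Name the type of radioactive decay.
ΔA = -4, ΔZ = -2 ⇒ alpha decay (α)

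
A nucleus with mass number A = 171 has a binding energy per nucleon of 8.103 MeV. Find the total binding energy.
B.E. = 8.103 × 171 = 1386 MeV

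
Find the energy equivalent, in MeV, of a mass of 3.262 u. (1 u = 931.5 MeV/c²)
E = mc² = 3039 MeV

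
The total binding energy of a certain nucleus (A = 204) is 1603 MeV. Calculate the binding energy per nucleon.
B.E./A = 1603/204 = 7.858 MeV/nucleon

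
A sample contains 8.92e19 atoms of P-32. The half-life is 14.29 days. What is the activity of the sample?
A = λN = 4.327e18 decays/day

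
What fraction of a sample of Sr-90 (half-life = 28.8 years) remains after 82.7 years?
N/N₀ = (1/2)^(t/t½) = 0.1366 = 13.7%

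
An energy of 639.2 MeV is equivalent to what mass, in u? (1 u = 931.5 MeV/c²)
m = E/c² = 0.6862 u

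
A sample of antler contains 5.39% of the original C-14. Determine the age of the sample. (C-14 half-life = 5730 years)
Age = t½ × log₂(1/ratio) = 24140 years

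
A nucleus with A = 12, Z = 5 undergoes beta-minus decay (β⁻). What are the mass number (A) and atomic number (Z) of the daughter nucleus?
Daughter: A = 12, Z = 6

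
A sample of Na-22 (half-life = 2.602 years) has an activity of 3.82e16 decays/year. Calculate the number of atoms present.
N = A/λ = 1.434e17 atoms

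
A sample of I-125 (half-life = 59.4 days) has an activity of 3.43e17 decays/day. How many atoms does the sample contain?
N = A/λ = 2.939e19 atoms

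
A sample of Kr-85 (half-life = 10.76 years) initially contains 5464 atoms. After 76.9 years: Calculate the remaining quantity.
N = N₀(1/2)^(t/t½) = 38.56 atoms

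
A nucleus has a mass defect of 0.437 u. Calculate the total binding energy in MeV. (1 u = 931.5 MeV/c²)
B.E. = Δm × 931.5 = 407.1 MeV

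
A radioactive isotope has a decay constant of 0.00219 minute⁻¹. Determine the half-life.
t½ = ln(2)/λ = 316.5 minutes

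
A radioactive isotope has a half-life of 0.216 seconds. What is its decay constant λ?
λ = ln(2)/t½ = 3.209 second⁻¹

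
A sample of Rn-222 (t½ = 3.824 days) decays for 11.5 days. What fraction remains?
N/N₀ = (1/2)^(t/t½) = 0.1244 = 12.4%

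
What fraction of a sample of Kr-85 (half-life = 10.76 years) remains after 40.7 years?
N/N₀ = (1/2)^(t/t½) = 0.07267 = 7.27%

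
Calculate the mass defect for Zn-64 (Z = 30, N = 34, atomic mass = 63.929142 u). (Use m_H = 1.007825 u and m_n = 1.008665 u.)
Δm = Z·m_H + N·m_n − M = 0.6002 u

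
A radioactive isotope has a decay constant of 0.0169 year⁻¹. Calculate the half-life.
t½ = ln(2)/λ = 41.01 years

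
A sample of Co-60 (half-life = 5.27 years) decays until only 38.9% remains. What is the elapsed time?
t = t½ × log₂(N₀/N) = 7.179 years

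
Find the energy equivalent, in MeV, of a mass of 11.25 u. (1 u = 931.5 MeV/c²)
E = mc² = 10480 MeV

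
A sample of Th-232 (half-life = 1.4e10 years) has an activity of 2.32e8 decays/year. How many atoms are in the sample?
N = A/λ = 4.686e18 atoms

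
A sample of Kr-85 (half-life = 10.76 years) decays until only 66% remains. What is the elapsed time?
t = t½ × log₂(N₀/N) = 6.45 years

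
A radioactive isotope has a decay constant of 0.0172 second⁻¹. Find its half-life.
t½ = ln(2)/λ = 40.3 seconds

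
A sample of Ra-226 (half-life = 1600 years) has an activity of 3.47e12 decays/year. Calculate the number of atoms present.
N = A/λ = 8.01e15 atoms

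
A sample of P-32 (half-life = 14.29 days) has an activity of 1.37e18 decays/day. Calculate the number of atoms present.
N = A/λ = 2.824e19 atoms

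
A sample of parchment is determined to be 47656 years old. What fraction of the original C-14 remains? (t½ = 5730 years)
N/N₀ = (1/2)^(t/t½) = 0.003136 = 0.314%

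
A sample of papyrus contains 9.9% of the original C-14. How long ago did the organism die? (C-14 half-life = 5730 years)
Age = t½ × log₂(1/ratio) = 19120 years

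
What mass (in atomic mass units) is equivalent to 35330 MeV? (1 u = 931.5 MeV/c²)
m = E/c² = 37.93 u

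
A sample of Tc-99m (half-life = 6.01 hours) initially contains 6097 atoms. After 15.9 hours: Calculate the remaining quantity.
N = N₀(1/2)^(t/t½) = 974.3 atoms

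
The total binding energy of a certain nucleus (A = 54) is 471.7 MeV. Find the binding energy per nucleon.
B.E./A = 471.7/54 = 8.735 MeV/nucleon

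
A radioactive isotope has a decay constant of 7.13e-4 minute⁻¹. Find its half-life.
t½ = ln(2)/λ = 972.2 minutes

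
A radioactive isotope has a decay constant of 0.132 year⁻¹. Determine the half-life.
t½ = ln(2)/λ = 5.251 years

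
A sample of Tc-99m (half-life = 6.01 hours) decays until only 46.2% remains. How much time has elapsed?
t = t½ × log₂(N₀/N) = 6.695 hours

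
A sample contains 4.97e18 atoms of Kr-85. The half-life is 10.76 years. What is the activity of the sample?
A = λN = 3.202e17 decays/year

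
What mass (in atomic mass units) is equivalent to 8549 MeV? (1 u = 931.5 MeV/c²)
m = E/c² = 9.178 u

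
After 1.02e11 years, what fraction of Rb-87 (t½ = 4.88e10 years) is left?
N/N₀ = (1/2)^(t/t½) = 0.2349 = 23.5%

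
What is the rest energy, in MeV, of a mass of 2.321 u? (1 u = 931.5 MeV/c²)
E = mc² = 2162 MeV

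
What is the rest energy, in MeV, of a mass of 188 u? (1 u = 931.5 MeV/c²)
E = mc² = 1.751e5 MeV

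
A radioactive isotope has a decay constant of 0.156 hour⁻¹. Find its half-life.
t½ = ln(2)/λ = 4.443 hours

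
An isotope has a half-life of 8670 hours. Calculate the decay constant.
λ = ln(2)/t½ = 7.995e-5 hour⁻¹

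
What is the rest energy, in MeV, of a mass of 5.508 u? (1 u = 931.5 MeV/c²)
E = mc² = 5131 MeV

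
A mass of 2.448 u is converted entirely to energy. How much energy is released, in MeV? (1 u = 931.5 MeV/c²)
E = mc² = 2280 MeV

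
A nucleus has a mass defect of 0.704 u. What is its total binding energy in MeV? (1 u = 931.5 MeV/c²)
B.E. = Δm × 931.5 = 655.8 MeV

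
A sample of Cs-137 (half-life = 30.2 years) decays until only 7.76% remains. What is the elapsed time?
t = t½ × log₂(N₀/N) = 111.4 years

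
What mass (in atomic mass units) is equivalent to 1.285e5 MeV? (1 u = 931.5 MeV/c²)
m = E/c² = 137.9 u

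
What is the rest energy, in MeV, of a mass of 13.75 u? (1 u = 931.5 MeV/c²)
E = mc² = 12810 MeV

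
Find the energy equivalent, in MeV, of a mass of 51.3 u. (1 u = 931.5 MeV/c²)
E = mc² = 47790 MeV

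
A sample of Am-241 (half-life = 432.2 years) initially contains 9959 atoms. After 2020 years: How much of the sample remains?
N = N₀(1/2)^(t/t½) = 390.2 atoms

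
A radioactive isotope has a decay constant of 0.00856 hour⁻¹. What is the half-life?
t½ = ln(2)/λ = 80.98 hours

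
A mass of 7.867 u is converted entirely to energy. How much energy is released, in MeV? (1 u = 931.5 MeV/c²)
E = mc² = 7328 MeV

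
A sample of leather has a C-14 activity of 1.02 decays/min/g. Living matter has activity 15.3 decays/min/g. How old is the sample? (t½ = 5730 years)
Age = t½ × log₂(A₀/A) = 22390 years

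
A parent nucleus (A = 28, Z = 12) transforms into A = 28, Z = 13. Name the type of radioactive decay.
ΔA = 0, ΔZ = +1 ⇒ beta-minus decay (β⁻)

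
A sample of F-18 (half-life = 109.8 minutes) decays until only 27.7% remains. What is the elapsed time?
t = t½ × log₂(N₀/N) = 203.4 minutes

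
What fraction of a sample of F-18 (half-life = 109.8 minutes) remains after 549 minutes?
N/N₀ = (1/2)^(t/t½) = 0.03125 = 3.12%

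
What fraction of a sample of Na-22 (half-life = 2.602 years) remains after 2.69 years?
N/N₀ = (1/2)^(t/t½) = 0.4884 = 48.8%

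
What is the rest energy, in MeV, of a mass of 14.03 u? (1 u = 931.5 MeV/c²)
E = mc² = 13070 MeV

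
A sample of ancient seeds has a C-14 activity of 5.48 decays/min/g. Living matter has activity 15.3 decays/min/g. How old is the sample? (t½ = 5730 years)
Age = t½ × log₂(A₀/A) = 8488 years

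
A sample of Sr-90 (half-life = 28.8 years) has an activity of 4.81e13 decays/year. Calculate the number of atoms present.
N = A/λ = 1.999e15 atoms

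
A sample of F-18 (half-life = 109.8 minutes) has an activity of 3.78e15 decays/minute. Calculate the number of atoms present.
N = A/λ = 5.988e17 atoms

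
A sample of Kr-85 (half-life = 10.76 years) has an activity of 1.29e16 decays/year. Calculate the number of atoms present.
N = A/λ = 2.003e17 atoms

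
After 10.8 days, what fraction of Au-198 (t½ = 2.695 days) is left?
N/N₀ = (1/2)^(t/t½) = 0.06218 = 6.22%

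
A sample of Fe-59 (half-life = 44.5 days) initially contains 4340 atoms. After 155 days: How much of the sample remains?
N = N₀(1/2)^(t/t½) = 388.1 atoms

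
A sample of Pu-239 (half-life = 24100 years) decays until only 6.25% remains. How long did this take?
t = t½ × log₂(N₀/N) = 96400 years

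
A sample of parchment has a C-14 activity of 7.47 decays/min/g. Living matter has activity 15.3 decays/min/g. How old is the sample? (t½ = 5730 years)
Age = t½ × log₂(A₀/A) = 5927 years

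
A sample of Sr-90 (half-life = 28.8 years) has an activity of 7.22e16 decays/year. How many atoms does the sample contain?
N = A/λ = 3e18 atoms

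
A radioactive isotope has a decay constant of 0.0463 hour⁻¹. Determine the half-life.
t½ = ln(2)/λ = 14.97 hours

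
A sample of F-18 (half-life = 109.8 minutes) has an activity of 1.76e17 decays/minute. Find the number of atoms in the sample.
N = A/λ = 2.788e19 atoms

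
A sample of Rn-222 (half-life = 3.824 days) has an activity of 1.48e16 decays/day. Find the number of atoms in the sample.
N = A/λ = 8.165e16 atoms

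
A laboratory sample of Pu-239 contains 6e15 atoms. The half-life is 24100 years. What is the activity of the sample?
A = λN = 1.726e11 decays/year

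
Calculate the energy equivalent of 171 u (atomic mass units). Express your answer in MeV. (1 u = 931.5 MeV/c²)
E = mc² = 1.593e5 MeV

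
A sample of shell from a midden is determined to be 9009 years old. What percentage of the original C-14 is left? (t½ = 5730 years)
N/N₀ = (1/2)^(t/t½) = 0.3363 = 33.6%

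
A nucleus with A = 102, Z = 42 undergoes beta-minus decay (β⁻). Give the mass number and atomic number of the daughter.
Daughter: A = 102, Z = 43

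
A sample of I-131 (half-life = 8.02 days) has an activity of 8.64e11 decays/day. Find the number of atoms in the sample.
N = A/λ = 9.997e12 atoms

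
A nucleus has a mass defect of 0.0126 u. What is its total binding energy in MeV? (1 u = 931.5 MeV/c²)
B.E. = Δm × 931.5 = 11.74 MeV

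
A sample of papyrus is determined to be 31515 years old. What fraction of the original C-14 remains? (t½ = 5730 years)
N/N₀ = (1/2)^(t/t½) = 0.0221 = 2.21%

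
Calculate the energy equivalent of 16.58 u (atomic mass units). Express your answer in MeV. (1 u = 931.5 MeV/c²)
E = mc² = 15440 MeV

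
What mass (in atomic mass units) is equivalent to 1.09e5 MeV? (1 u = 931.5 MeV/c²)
m = E/c² = 117 u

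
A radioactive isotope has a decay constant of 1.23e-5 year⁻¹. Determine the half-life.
t½ = ln(2)/λ = 56350 years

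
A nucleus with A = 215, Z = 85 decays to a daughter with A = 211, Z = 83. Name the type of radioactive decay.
ΔA = -4, ΔZ = -2 ⇒ alpha decay (α)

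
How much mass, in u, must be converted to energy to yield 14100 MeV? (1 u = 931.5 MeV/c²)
m = E/c² = 15.14 u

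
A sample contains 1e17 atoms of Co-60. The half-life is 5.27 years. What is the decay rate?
A = λN = 1.315e16 decays/year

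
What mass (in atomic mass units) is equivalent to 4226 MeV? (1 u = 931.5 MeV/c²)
m = E/c² = 4.537 u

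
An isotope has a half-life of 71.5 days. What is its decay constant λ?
λ = ln(2)/t½ = 0.009694 day⁻¹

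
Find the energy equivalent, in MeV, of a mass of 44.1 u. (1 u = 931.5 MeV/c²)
E = mc² = 41080 MeV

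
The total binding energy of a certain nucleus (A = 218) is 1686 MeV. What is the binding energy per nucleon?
B.E./A = 1686/218 = 7.734 MeV/nucleon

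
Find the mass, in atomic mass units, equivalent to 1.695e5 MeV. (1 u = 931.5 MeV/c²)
m = E/c² = 182 u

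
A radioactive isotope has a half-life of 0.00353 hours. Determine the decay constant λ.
λ = ln(2)/t½ = 196.4 hour⁻¹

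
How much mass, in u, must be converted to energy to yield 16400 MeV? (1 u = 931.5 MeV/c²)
m = E/c² = 17.61 u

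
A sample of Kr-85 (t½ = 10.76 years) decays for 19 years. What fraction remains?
N/N₀ = (1/2)^(t/t½) = 0.2941 = 29.4%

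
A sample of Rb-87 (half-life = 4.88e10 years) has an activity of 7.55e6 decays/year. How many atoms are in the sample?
N = A/λ = 5.315e17 atoms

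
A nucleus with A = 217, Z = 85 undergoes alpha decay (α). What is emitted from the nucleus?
α particle = ⁴₂He (2 protons + 2 neutrons)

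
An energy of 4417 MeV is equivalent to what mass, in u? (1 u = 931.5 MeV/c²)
m = E/c² = 4.742 u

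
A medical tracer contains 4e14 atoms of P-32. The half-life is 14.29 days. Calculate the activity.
A = λN = 1.94e13 decays/day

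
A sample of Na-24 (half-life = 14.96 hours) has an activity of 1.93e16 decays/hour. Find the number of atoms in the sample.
N = A/λ = 4.165e17 atoms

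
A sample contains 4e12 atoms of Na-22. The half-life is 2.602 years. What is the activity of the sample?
A = λN = 1.066e12 decays/year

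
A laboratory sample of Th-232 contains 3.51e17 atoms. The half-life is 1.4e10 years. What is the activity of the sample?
A = λN = 1.738e7 decays/year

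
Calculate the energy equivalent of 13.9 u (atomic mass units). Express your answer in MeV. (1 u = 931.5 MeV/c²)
E = mc² = 12950 MeV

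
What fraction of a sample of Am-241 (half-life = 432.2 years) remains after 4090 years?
N/N₀ = (1/2)^(t/t½) = 0.001417 = 0.142%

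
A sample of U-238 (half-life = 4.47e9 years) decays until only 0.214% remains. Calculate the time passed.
t = t½ × log₂(N₀/N) = 3.964e10 years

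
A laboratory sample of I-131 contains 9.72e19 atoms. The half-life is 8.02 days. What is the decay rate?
A = λN = 8.401e18 decays/day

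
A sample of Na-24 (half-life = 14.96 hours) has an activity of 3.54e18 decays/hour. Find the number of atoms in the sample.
N = A/λ = 7.64e19 atoms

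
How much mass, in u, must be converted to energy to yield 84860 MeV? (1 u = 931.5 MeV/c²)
m = E/c² = 91.1 u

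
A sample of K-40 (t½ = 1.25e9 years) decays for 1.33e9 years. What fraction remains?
N/N₀ = (1/2)^(t/t½) = 0.4783 = 47.8%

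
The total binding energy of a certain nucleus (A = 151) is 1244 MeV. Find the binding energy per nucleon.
B.E./A = 1244/151 = 8.238 MeV/nucleon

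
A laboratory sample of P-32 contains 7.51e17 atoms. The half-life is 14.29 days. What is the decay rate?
A = λN = 3.643e16 decays/day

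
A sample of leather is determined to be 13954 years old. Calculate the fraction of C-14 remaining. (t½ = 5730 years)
N/N₀ = (1/2)^(t/t½) = 0.1849 = 18.5%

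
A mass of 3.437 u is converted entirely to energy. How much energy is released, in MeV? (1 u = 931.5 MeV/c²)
E = mc² = 3202 MeV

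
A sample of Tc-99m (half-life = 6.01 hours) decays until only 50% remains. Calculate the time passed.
t = t½ × log₂(N₀/N) = 6.01 hours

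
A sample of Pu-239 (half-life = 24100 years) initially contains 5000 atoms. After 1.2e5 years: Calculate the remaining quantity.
N = N₀(1/2)^(t/t½) = 158.5 atoms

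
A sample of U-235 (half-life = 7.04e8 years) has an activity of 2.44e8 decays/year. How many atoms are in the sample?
N = A/λ = 2.478e17 atoms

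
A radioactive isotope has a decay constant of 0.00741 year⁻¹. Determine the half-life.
t½ = ln(2)/λ = 93.54 years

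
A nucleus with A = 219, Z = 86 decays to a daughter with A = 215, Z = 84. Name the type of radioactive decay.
ΔA = -4, ΔZ = -2 ⇒ alpha decay (α)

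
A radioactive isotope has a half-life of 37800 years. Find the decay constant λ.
λ = ln(2)/t½ = 1.834e-5 year⁻¹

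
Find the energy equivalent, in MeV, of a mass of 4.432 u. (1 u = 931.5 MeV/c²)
E = mc² = 4128 MeV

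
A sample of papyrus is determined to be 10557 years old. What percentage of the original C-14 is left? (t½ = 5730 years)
N/N₀ = (1/2)^(t/t½) = 0.2789 = 27.9%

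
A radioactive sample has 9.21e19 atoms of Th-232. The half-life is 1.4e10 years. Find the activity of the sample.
A = λN = 4.56e9 decays/year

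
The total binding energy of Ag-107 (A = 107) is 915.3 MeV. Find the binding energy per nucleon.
B.E./A = 915.3/107 = 8.554 MeV/nucleon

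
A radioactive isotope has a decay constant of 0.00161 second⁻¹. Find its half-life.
t½ = ln(2)/λ = 430.5 seconds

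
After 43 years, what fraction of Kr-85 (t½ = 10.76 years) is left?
N/N₀ = (1/2)^(t/t½) = 0.06266 = 6.27%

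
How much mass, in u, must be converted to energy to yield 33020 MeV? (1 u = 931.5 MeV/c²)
m = E/c² = 35.45 u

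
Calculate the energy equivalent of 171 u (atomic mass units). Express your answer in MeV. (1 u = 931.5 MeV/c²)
E = mc² = 1.593e5 MeV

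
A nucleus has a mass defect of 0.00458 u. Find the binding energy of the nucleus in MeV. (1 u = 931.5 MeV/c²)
B.E. = Δm × 931.5 = 4.266 MeV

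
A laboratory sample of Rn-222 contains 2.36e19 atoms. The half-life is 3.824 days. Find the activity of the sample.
A = λN = 4.278e18 decays/day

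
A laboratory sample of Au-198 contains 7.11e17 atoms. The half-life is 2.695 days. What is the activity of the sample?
A = λN = 1.829e17 decays/day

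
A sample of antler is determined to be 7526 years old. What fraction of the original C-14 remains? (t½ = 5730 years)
N/N₀ = (1/2)^(t/t½) = 0.4024 = 40.2%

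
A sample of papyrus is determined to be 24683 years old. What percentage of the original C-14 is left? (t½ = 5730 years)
N/N₀ = (1/2)^(t/t½) = 0.0505 = 5.05%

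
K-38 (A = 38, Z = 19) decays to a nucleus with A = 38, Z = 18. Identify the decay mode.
ΔA = 0, ΔZ = -1 ⇒ beta-plus decay (β⁺) or electron capture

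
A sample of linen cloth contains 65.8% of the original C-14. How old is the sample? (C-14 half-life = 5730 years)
Age = t½ × log₂(1/ratio) = 3460 years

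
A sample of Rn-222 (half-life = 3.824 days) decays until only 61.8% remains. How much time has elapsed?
t = t½ × log₂(N₀/N) = 2.655 days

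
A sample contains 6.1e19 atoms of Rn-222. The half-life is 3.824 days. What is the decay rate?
A = λN = 1.106e19 decays/day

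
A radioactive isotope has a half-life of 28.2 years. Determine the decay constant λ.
λ = ln(2)/t½ = 0.02458 year⁻¹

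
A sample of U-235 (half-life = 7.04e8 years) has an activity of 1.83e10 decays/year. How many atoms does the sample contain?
N = A/λ = 1.859e19 atoms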